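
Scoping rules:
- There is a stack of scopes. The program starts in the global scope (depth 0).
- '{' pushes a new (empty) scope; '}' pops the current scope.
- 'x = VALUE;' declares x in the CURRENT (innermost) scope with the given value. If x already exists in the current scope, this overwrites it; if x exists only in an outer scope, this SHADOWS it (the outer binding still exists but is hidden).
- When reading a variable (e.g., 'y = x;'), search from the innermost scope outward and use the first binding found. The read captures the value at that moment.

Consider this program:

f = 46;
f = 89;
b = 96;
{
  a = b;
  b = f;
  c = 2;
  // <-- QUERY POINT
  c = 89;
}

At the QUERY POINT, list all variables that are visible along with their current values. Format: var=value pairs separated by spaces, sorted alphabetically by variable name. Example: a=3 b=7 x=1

Step 1: declare f=46 at depth 0
Step 2: declare f=89 at depth 0
Step 3: declare b=96 at depth 0
Step 4: enter scope (depth=1)
Step 5: declare a=(read b)=96 at depth 1
Step 6: declare b=(read f)=89 at depth 1
Step 7: declare c=2 at depth 1
Visible at query point: a=96 b=89 c=2 f=89

Answer: a=96 b=89 c=2 f=89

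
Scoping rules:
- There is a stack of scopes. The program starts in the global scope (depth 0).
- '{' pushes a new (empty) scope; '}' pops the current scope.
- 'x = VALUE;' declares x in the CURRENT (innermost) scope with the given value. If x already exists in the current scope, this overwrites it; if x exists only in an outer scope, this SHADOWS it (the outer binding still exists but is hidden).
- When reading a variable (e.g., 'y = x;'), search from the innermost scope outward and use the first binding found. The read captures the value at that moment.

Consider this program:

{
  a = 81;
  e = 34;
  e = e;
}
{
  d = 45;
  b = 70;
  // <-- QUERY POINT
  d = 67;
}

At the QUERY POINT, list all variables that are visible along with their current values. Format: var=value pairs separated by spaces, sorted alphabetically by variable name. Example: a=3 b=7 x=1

Step 1: enter scope (depth=1)
Step 2: declare a=81 at depth 1
Step 3: declare e=34 at depth 1
Step 4: declare e=(read e)=34 at depth 1
Step 5: exit scope (depth=0)
Step 6: enter scope (depth=1)
Step 7: declare d=45 at depth 1
Step 8: declare b=70 at depth 1
Visible at query point: b=70 d=45

Answer: b=70 d=45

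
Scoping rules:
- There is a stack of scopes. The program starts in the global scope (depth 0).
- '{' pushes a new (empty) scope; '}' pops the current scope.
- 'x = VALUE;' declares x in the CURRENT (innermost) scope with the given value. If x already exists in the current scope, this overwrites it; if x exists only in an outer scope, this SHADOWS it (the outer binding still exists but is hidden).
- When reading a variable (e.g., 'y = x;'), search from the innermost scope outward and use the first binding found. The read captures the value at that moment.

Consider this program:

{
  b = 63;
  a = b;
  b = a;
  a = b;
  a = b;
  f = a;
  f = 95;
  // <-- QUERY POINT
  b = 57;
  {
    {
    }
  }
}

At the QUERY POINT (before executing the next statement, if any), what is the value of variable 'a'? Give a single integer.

Answer: 63

Derivation:
Step 1: enter scope (depth=1)
Step 2: declare b=63 at depth 1
Step 3: declare a=(read b)=63 at depth 1
Step 4: declare b=(read a)=63 at depth 1
Step 5: declare a=(read b)=63 at depth 1
Step 6: declare a=(read b)=63 at depth 1
Step 7: declare f=(read a)=63 at depth 1
Step 8: declare f=95 at depth 1
Visible at query point: a=63 b=63 f=95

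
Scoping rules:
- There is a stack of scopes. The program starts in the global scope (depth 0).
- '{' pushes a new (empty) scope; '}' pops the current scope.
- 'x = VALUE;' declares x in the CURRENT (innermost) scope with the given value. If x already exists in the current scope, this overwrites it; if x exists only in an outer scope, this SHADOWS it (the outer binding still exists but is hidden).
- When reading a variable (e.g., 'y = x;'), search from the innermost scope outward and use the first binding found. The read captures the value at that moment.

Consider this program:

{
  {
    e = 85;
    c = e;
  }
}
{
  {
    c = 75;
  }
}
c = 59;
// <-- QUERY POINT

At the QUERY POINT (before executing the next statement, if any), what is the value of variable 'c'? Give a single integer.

Step 1: enter scope (depth=1)
Step 2: enter scope (depth=2)
Step 3: declare e=85 at depth 2
Step 4: declare c=(read e)=85 at depth 2
Step 5: exit scope (depth=1)
Step 6: exit scope (depth=0)
Step 7: enter scope (depth=1)
Step 8: enter scope (depth=2)
Step 9: declare c=75 at depth 2
Step 10: exit scope (depth=1)
Step 11: exit scope (depth=0)
Step 12: declare c=59 at depth 0
Visible at query point: c=59

Answer: 59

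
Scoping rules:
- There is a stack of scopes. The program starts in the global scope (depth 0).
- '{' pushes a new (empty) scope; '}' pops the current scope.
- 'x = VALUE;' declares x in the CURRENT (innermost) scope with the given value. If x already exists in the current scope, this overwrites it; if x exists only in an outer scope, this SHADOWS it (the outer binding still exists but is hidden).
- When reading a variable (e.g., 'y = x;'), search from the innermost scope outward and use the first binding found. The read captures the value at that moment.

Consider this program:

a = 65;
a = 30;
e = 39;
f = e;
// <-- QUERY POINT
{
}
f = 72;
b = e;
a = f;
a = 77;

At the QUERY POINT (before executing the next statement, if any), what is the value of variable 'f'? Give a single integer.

Step 1: declare a=65 at depth 0
Step 2: declare a=30 at depth 0
Step 3: declare e=39 at depth 0
Step 4: declare f=(read e)=39 at depth 0
Visible at query point: a=30 e=39 f=39

Answer: 39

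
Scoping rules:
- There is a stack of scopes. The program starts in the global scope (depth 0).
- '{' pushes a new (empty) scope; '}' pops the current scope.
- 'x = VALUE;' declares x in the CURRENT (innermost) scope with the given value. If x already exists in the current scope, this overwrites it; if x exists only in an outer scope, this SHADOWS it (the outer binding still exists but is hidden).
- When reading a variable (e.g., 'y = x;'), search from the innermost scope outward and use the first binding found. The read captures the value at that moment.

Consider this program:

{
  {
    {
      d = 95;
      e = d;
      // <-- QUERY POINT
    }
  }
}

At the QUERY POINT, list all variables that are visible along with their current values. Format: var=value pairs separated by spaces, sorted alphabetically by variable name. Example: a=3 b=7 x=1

Step 1: enter scope (depth=1)
Step 2: enter scope (depth=2)
Step 3: enter scope (depth=3)
Step 4: declare d=95 at depth 3
Step 5: declare e=(read d)=95 at depth 3
Visible at query point: d=95 e=95

Answer: d=95 e=95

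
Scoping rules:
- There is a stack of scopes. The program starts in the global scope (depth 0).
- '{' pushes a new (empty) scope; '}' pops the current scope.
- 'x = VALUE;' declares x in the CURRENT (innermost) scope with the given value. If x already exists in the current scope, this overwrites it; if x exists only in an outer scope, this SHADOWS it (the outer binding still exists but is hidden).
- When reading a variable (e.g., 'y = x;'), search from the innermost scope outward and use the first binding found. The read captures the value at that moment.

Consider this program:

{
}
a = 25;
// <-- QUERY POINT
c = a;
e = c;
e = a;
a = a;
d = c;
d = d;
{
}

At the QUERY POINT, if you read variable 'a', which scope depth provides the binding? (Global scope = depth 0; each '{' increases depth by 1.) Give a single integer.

Step 1: enter scope (depth=1)
Step 2: exit scope (depth=0)
Step 3: declare a=25 at depth 0
Visible at query point: a=25

Answer: 0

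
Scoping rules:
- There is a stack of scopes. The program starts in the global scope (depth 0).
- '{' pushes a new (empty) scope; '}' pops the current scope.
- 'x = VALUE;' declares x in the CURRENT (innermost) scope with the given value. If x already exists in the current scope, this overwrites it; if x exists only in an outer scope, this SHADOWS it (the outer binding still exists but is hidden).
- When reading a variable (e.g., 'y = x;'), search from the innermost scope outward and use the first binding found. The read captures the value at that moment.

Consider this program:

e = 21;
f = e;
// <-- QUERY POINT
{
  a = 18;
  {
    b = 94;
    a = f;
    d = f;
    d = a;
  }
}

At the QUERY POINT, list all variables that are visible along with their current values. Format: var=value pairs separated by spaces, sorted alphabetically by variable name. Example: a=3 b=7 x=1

Step 1: declare e=21 at depth 0
Step 2: declare f=(read e)=21 at depth 0
Visible at query point: e=21 f=21

Answer: e=21 f=21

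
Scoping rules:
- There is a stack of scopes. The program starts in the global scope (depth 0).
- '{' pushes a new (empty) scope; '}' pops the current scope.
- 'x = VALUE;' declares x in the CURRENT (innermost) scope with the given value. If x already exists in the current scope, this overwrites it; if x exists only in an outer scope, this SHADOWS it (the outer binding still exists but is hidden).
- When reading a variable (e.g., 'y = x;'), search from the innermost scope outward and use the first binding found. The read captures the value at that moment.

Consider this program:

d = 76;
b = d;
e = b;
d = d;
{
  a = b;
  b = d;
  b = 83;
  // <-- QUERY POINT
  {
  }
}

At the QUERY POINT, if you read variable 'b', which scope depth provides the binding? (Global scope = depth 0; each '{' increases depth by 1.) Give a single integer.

Answer: 1

Derivation:
Step 1: declare d=76 at depth 0
Step 2: declare b=(read d)=76 at depth 0
Step 3: declare e=(read b)=76 at depth 0
Step 4: declare d=(read d)=76 at depth 0
Step 5: enter scope (depth=1)
Step 6: declare a=(read b)=76 at depth 1
Step 7: declare b=(read d)=76 at depth 1
Step 8: declare b=83 at depth 1
Visible at query point: a=76 b=83 d=76 e=76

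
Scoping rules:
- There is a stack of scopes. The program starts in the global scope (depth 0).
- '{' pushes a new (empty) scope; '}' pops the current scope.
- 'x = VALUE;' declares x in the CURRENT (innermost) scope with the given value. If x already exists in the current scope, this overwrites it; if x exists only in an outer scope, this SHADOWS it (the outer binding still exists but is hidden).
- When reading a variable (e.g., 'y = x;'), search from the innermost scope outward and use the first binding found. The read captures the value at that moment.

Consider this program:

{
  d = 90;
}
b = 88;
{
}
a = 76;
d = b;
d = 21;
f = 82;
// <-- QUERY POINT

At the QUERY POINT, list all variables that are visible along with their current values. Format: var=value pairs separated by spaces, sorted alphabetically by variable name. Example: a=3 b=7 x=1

Answer: a=76 b=88 d=21 f=82

Derivation:
Step 1: enter scope (depth=1)
Step 2: declare d=90 at depth 1
Step 3: exit scope (depth=0)
Step 4: declare b=88 at depth 0
Step 5: enter scope (depth=1)
Step 6: exit scope (depth=0)
Step 7: declare a=76 at depth 0
Step 8: declare d=(read b)=88 at depth 0
Step 9: declare d=21 at depth 0
Step 10: declare f=82 at depth 0
Visible at query point: a=76 b=88 d=21 f=82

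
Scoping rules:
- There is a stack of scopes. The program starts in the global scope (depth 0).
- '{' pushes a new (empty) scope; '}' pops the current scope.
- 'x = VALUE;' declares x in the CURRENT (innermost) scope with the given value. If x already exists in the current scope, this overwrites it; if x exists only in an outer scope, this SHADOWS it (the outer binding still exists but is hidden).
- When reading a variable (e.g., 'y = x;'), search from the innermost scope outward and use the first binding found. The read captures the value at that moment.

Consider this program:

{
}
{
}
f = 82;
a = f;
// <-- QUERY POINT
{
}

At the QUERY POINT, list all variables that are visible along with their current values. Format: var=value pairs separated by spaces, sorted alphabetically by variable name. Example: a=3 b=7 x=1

Answer: a=82 f=82

Derivation:
Step 1: enter scope (depth=1)
Step 2: exit scope (depth=0)
Step 3: enter scope (depth=1)
Step 4: exit scope (depth=0)
Step 5: declare f=82 at depth 0
Step 6: declare a=(read f)=82 at depth 0
Visible at query point: a=82 f=82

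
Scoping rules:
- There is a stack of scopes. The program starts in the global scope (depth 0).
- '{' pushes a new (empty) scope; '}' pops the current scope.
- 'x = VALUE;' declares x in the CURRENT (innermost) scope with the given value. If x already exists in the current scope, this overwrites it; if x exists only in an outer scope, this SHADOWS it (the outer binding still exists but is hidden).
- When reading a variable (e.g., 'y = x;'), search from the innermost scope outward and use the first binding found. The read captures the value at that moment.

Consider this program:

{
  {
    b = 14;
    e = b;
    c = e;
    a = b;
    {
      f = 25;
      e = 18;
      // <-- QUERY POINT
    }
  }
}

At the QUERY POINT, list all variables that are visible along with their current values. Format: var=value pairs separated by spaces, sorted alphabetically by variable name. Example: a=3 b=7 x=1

Step 1: enter scope (depth=1)
Step 2: enter scope (depth=2)
Step 3: declare b=14 at depth 2
Step 4: declare e=(read b)=14 at depth 2
Step 5: declare c=(read e)=14 at depth 2
Step 6: declare a=(read b)=14 at depth 2
Step 7: enter scope (depth=3)
Step 8: declare f=25 at depth 3
Step 9: declare e=18 at depth 3
Visible at query point: a=14 b=14 c=14 e=18 f=25

Answer: a=14 b=14 c=14 e=18 f=25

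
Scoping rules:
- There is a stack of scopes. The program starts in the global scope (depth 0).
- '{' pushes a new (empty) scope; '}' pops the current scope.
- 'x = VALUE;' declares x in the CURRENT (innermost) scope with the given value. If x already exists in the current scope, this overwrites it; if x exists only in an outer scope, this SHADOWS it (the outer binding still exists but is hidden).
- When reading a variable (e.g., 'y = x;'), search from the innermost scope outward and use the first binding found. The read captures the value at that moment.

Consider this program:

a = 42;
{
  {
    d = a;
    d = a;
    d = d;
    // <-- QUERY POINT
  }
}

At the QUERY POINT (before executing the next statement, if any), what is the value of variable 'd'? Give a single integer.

Step 1: declare a=42 at depth 0
Step 2: enter scope (depth=1)
Step 3: enter scope (depth=2)
Step 4: declare d=(read a)=42 at depth 2
Step 5: declare d=(read a)=42 at depth 2
Step 6: declare d=(read d)=42 at depth 2
Visible at query point: a=42 d=42

Answer: 42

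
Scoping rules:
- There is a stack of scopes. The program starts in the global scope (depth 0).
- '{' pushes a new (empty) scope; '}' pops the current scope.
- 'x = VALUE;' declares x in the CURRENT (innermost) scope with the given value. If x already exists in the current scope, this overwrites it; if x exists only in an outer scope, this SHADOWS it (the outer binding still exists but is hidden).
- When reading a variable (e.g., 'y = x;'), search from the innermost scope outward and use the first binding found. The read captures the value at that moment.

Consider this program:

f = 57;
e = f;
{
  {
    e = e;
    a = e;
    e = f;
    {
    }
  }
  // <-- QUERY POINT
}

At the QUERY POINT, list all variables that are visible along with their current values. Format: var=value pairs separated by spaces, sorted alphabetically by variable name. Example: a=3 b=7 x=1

Answer: e=57 f=57

Derivation:
Step 1: declare f=57 at depth 0
Step 2: declare e=(read f)=57 at depth 0
Step 3: enter scope (depth=1)
Step 4: enter scope (depth=2)
Step 5: declare e=(read e)=57 at depth 2
Step 6: declare a=(read e)=57 at depth 2
Step 7: declare e=(read f)=57 at depth 2
Step 8: enter scope (depth=3)
Step 9: exit scope (depth=2)
Step 10: exit scope (depth=1)
Visible at query point: e=57 f=57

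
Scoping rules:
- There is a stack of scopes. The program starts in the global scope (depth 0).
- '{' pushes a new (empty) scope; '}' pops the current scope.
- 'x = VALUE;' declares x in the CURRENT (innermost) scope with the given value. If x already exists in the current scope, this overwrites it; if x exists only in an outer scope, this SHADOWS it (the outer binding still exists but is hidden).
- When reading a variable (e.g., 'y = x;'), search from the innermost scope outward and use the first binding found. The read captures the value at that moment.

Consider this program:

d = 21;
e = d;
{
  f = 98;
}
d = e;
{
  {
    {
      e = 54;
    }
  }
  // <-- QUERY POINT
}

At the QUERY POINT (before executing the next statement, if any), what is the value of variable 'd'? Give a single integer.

Step 1: declare d=21 at depth 0
Step 2: declare e=(read d)=21 at depth 0
Step 3: enter scope (depth=1)
Step 4: declare f=98 at depth 1
Step 5: exit scope (depth=0)
Step 6: declare d=(read e)=21 at depth 0
Step 7: enter scope (depth=1)
Step 8: enter scope (depth=2)
Step 9: enter scope (depth=3)
Step 10: declare e=54 at depth 3
Step 11: exit scope (depth=2)
Step 12: exit scope (depth=1)
Visible at query point: d=21 e=21

Answer: 21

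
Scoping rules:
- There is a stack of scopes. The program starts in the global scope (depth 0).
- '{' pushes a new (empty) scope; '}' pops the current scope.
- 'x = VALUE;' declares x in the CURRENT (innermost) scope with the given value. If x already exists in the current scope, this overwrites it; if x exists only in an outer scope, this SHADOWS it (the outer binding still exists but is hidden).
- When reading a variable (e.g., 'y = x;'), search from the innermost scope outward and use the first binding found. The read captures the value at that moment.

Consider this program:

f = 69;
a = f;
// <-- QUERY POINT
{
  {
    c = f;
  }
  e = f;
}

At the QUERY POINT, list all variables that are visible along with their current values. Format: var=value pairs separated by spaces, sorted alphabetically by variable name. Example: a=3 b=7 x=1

Answer: a=69 f=69

Derivation:
Step 1: declare f=69 at depth 0
Step 2: declare a=(read f)=69 at depth 0
Visible at query point: a=69 f=69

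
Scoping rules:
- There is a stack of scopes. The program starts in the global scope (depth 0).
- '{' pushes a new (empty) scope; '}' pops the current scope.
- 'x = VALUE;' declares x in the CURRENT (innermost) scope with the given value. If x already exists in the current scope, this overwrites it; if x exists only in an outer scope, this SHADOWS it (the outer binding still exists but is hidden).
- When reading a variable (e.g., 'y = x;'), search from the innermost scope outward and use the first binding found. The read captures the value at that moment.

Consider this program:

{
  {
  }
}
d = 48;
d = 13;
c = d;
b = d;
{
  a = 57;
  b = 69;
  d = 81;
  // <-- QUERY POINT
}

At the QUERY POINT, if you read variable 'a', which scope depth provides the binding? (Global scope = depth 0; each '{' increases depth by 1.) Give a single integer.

Answer: 1

Derivation:
Step 1: enter scope (depth=1)
Step 2: enter scope (depth=2)
Step 3: exit scope (depth=1)
Step 4: exit scope (depth=0)
Step 5: declare d=48 at depth 0
Step 6: declare d=13 at depth 0
Step 7: declare c=(read d)=13 at depth 0
Step 8: declare b=(read d)=13 at depth 0
Step 9: enter scope (depth=1)
Step 10: declare a=57 at depth 1
Step 11: declare b=69 at depth 1
Step 12: declare d=81 at depth 1
Visible at query point: a=57 b=69 c=13 d=81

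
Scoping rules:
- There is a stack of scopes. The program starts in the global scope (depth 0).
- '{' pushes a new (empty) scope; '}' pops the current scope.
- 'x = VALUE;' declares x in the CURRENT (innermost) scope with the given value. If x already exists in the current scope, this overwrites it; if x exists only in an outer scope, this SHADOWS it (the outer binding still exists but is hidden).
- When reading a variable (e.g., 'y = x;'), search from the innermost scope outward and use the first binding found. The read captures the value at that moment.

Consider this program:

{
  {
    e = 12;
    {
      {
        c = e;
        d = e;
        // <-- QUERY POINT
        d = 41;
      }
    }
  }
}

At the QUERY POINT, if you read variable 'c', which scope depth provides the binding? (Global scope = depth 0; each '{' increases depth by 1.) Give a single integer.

Step 1: enter scope (depth=1)
Step 2: enter scope (depth=2)
Step 3: declare e=12 at depth 2
Step 4: enter scope (depth=3)
Step 5: enter scope (depth=4)
Step 6: declare c=(read e)=12 at depth 4
Step 7: declare d=(read e)=12 at depth 4
Visible at query point: c=12 d=12 e=12

Answer: 4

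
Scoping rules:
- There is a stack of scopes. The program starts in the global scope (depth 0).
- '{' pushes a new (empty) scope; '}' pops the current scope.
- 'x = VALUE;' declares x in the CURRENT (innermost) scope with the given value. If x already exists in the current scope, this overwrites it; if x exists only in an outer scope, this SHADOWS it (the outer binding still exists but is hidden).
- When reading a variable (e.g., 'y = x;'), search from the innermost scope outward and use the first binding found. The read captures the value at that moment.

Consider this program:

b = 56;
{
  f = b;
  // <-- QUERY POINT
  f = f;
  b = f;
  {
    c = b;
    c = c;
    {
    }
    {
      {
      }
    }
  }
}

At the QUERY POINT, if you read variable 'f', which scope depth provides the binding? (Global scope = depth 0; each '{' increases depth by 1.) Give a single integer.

Step 1: declare b=56 at depth 0
Step 2: enter scope (depth=1)
Step 3: declare f=(read b)=56 at depth 1
Visible at query point: b=56 f=56

Answer: 1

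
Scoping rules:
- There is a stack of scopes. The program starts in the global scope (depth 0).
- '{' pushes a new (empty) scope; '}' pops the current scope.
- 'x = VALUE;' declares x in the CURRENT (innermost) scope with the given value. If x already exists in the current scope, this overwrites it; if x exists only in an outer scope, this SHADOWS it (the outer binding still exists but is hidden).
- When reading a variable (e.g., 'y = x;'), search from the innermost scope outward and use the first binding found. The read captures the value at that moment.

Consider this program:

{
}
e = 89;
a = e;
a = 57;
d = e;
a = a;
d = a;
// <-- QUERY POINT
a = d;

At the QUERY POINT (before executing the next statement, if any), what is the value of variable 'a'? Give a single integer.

Step 1: enter scope (depth=1)
Step 2: exit scope (depth=0)
Step 3: declare e=89 at depth 0
Step 4: declare a=(read e)=89 at depth 0
Step 5: declare a=57 at depth 0
Step 6: declare d=(read e)=89 at depth 0
Step 7: declare a=(read a)=57 at depth 0
Step 8: declare d=(read a)=57 at depth 0
Visible at query point: a=57 d=57 e=89

Answer: 57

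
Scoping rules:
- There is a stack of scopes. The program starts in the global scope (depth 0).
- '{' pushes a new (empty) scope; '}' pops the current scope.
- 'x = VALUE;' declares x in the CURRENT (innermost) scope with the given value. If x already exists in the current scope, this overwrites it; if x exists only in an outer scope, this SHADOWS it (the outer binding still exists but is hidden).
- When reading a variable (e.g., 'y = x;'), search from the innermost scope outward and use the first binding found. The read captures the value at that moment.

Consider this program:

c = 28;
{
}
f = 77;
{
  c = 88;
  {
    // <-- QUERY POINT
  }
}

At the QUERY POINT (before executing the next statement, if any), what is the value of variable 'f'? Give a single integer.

Answer: 77

Derivation:
Step 1: declare c=28 at depth 0
Step 2: enter scope (depth=1)
Step 3: exit scope (depth=0)
Step 4: declare f=77 at depth 0
Step 5: enter scope (depth=1)
Step 6: declare c=88 at depth 1
Step 7: enter scope (depth=2)
Visible at query point: c=88 f=77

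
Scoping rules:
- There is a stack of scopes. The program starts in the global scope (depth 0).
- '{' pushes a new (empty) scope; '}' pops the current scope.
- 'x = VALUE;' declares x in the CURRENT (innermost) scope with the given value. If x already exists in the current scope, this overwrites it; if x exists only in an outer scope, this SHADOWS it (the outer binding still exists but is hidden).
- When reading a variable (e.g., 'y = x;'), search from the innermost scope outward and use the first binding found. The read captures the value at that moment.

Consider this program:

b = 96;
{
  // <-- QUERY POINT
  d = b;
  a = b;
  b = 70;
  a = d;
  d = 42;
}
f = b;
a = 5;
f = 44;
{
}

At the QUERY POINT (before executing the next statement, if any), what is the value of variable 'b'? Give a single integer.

Answer: 96

Derivation:
Step 1: declare b=96 at depth 0
Step 2: enter scope (depth=1)
Visible at query point: b=96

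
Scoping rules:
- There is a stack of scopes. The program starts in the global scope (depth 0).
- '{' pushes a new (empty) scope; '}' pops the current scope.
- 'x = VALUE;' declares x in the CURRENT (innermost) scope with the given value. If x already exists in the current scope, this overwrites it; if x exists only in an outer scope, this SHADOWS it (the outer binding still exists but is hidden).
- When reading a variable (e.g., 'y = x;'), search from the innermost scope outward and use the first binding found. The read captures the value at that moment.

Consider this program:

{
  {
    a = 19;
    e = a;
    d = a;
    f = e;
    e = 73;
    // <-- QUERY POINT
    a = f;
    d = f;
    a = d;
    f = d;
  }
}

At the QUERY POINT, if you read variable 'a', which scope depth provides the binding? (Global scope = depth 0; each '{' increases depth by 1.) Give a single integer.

Step 1: enter scope (depth=1)
Step 2: enter scope (depth=2)
Step 3: declare a=19 at depth 2
Step 4: declare e=(read a)=19 at depth 2
Step 5: declare d=(read a)=19 at depth 2
Step 6: declare f=(read e)=19 at depth 2
Step 7: declare e=73 at depth 2
Visible at query point: a=19 d=19 e=73 f=19

Answer: 2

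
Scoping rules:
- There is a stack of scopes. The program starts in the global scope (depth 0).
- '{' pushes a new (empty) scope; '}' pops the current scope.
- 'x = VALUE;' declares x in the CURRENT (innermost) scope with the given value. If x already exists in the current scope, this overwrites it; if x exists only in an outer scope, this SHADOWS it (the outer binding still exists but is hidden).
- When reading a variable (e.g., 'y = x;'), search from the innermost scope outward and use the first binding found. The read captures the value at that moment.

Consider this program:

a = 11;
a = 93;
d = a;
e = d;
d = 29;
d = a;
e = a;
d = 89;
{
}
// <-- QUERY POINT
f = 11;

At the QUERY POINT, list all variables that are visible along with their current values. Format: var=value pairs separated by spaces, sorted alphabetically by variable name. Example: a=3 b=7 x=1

Step 1: declare a=11 at depth 0
Step 2: declare a=93 at depth 0
Step 3: declare d=(read a)=93 at depth 0
Step 4: declare e=(read d)=93 at depth 0
Step 5: declare d=29 at depth 0
Step 6: declare d=(read a)=93 at depth 0
Step 7: declare e=(read a)=93 at depth 0
Step 8: declare d=89 at depth 0
Step 9: enter scope (depth=1)
Step 10: exit scope (depth=0)
Visible at query point: a=93 d=89 e=93

Answer: a=93 d=89 e=93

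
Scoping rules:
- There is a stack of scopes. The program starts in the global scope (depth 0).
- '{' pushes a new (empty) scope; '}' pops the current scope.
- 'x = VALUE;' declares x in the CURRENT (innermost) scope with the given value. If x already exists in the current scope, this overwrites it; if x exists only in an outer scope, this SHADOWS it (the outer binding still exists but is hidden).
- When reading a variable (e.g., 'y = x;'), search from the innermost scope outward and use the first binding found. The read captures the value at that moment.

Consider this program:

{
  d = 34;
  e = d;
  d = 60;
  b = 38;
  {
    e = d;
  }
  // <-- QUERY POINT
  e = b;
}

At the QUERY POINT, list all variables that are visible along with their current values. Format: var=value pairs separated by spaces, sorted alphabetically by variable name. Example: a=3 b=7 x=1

Step 1: enter scope (depth=1)
Step 2: declare d=34 at depth 1
Step 3: declare e=(read d)=34 at depth 1
Step 4: declare d=60 at depth 1
Step 5: declare b=38 at depth 1
Step 6: enter scope (depth=2)
Step 7: declare e=(read d)=60 at depth 2
Step 8: exit scope (depth=1)
Visible at query point: b=38 d=60 e=34

Answer: b=38 d=60 e=34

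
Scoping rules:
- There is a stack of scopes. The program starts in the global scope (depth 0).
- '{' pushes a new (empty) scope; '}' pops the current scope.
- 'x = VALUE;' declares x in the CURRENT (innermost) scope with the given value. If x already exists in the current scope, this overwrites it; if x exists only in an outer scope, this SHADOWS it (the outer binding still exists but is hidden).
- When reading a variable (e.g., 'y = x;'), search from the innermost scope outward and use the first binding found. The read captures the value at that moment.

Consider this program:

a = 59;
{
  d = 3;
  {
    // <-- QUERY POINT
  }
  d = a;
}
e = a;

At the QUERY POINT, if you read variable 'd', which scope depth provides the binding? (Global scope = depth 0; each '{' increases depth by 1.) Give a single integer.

Step 1: declare a=59 at depth 0
Step 2: enter scope (depth=1)
Step 3: declare d=3 at depth 1
Step 4: enter scope (depth=2)
Visible at query point: a=59 d=3

Answer: 1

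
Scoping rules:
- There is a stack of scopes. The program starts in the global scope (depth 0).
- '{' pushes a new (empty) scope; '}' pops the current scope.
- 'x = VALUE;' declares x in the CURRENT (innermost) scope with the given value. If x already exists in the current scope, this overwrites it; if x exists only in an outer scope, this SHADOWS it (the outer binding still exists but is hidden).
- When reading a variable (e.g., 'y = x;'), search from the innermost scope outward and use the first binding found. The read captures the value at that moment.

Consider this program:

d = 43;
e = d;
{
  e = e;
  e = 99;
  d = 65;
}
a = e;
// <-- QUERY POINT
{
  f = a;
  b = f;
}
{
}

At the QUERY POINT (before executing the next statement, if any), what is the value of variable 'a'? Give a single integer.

Step 1: declare d=43 at depth 0
Step 2: declare e=(read d)=43 at depth 0
Step 3: enter scope (depth=1)
Step 4: declare e=(read e)=43 at depth 1
Step 5: declare e=99 at depth 1
Step 6: declare d=65 at depth 1
Step 7: exit scope (depth=0)
Step 8: declare a=(read e)=43 at depth 0
Visible at query point: a=43 d=43 e=43

Answer: 43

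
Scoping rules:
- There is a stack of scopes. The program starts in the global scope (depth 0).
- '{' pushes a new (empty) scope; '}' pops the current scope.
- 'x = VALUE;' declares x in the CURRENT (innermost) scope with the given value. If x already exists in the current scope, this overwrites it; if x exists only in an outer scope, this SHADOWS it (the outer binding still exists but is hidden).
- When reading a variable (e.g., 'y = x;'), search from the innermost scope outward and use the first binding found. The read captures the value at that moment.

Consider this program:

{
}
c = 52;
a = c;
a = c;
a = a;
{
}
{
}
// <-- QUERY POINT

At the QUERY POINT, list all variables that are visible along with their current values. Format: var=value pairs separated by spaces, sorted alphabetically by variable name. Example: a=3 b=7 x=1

Answer: a=52 c=52

Derivation:
Step 1: enter scope (depth=1)
Step 2: exit scope (depth=0)
Step 3: declare c=52 at depth 0
Step 4: declare a=(read c)=52 at depth 0
Step 5: declare a=(read c)=52 at depth 0
Step 6: declare a=(read a)=52 at depth 0
Step 7: enter scope (depth=1)
Step 8: exit scope (depth=0)
Step 9: enter scope (depth=1)
Step 10: exit scope (depth=0)
Visible at query point: a=52 c=52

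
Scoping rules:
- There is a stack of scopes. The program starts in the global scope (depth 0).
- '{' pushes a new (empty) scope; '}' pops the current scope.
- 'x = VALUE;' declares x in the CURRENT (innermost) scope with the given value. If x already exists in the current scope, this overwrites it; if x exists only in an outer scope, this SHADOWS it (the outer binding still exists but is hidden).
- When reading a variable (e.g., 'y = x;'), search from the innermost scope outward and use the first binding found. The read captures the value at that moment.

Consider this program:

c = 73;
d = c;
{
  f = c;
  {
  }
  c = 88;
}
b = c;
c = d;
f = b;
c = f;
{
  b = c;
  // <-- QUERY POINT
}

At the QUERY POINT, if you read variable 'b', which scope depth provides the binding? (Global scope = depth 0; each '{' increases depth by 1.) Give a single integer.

Answer: 1

Derivation:
Step 1: declare c=73 at depth 0
Step 2: declare d=(read c)=73 at depth 0
Step 3: enter scope (depth=1)
Step 4: declare f=(read c)=73 at depth 1
Step 5: enter scope (depth=2)
Step 6: exit scope (depth=1)
Step 7: declare c=88 at depth 1
Step 8: exit scope (depth=0)
Step 9: declare b=(read c)=73 at depth 0
Step 10: declare c=(read d)=73 at depth 0
Step 11: declare f=(read b)=73 at depth 0
Step 12: declare c=(read f)=73 at depth 0
Step 13: enter scope (depth=1)
Step 14: declare b=(read c)=73 at depth 1
Visible at query point: b=73 c=73 d=73 f=73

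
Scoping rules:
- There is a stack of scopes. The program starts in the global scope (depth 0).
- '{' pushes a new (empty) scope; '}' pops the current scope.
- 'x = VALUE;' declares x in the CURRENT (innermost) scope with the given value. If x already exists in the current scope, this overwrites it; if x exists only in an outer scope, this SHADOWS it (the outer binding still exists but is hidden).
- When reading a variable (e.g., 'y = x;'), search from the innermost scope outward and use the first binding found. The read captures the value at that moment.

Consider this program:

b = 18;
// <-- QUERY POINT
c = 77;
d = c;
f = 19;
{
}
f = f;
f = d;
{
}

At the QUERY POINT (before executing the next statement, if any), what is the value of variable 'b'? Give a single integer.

Answer: 18

Derivation:
Step 1: declare b=18 at depth 0
Visible at query point: b=18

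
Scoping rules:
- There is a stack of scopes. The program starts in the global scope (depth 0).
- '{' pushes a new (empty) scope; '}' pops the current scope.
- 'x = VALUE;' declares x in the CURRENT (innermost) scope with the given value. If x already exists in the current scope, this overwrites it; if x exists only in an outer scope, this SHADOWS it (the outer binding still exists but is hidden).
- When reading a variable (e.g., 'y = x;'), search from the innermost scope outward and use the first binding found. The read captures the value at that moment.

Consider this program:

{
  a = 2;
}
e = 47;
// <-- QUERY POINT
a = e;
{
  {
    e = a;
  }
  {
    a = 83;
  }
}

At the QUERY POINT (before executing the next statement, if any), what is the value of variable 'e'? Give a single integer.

Step 1: enter scope (depth=1)
Step 2: declare a=2 at depth 1
Step 3: exit scope (depth=0)
Step 4: declare e=47 at depth 0
Visible at query point: e=47

Answer: 47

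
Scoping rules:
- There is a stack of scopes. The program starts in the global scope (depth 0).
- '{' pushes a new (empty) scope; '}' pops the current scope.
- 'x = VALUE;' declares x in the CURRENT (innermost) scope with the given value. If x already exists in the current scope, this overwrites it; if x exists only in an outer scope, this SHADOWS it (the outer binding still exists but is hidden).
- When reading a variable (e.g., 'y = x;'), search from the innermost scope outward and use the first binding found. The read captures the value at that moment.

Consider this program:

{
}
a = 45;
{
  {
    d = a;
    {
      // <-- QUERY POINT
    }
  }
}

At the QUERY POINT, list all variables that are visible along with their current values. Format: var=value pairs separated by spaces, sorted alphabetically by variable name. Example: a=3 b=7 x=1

Step 1: enter scope (depth=1)
Step 2: exit scope (depth=0)
Step 3: declare a=45 at depth 0
Step 4: enter scope (depth=1)
Step 5: enter scope (depth=2)
Step 6: declare d=(read a)=45 at depth 2
Step 7: enter scope (depth=3)
Visible at query point: a=45 d=45

Answer: a=45 d=45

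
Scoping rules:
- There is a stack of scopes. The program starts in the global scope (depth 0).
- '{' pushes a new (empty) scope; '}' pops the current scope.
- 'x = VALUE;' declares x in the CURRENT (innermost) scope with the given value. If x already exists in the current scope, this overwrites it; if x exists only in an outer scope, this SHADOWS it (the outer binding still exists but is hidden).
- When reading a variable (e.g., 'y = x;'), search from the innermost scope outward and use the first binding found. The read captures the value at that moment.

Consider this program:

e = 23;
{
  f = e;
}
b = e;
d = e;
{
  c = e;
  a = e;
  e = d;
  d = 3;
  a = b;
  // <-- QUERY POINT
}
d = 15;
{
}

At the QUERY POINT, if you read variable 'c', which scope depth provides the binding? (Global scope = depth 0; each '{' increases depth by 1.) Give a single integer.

Step 1: declare e=23 at depth 0
Step 2: enter scope (depth=1)
Step 3: declare f=(read e)=23 at depth 1
Step 4: exit scope (depth=0)
Step 5: declare b=(read e)=23 at depth 0
Step 6: declare d=(read e)=23 at depth 0
Step 7: enter scope (depth=1)
Step 8: declare c=(read e)=23 at depth 1
Step 9: declare a=(read e)=23 at depth 1
Step 10: declare e=(read d)=23 at depth 1
Step 11: declare d=3 at depth 1
Step 12: declare a=(read b)=23 at depth 1
Visible at query point: a=23 b=23 c=23 d=3 e=23

Answer: 1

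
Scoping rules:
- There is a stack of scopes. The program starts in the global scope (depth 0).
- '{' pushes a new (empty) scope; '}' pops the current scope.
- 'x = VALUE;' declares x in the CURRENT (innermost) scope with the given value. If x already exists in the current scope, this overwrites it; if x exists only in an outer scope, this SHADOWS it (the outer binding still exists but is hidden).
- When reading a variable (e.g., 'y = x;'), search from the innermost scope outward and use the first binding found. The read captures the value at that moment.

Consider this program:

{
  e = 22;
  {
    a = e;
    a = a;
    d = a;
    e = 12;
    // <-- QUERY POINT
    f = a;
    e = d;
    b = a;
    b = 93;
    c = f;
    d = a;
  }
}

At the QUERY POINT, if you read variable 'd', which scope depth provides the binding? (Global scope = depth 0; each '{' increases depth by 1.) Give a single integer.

Step 1: enter scope (depth=1)
Step 2: declare e=22 at depth 1
Step 3: enter scope (depth=2)
Step 4: declare a=(read e)=22 at depth 2
Step 5: declare a=(read a)=22 at depth 2
Step 6: declare d=(read a)=22 at depth 2
Step 7: declare e=12 at depth 2
Visible at query point: a=22 d=22 e=12

Answer: 2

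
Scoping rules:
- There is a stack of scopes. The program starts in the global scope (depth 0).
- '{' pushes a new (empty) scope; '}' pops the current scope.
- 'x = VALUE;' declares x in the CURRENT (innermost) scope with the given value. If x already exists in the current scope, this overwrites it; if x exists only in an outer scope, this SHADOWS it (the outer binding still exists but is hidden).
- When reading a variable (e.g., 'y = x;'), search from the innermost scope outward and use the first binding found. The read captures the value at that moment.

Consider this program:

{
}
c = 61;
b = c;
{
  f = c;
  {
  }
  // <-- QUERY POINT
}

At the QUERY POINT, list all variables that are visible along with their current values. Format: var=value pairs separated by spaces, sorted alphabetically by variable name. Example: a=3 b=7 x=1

Answer: b=61 c=61 f=61

Derivation:
Step 1: enter scope (depth=1)
Step 2: exit scope (depth=0)
Step 3: declare c=61 at depth 0
Step 4: declare b=(read c)=61 at depth 0
Step 5: enter scope (depth=1)
Step 6: declare f=(read c)=61 at depth 1
Step 7: enter scope (depth=2)
Step 8: exit scope (depth=1)
Visible at query point: b=61 c=61 f=61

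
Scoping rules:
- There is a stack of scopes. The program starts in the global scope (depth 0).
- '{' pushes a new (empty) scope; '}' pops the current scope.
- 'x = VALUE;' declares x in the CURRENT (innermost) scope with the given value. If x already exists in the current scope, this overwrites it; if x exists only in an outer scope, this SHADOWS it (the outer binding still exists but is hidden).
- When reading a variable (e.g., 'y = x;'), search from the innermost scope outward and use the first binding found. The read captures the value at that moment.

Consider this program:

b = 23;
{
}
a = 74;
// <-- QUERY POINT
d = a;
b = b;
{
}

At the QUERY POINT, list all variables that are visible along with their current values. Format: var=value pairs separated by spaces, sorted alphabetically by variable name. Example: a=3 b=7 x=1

Answer: a=74 b=23

Derivation:
Step 1: declare b=23 at depth 0
Step 2: enter scope (depth=1)
Step 3: exit scope (depth=0)
Step 4: declare a=74 at depth 0
Visible at query point: a=74 b=23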